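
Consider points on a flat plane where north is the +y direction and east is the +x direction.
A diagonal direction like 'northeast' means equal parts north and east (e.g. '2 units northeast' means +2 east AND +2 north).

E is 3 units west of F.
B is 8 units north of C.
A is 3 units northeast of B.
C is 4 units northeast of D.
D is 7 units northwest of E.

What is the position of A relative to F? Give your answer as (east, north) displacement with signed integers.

Answer: A is at (east=-3, north=22) relative to F.

Derivation:
Place F at the origin (east=0, north=0).
  E is 3 units west of F: delta (east=-3, north=+0); E at (east=-3, north=0).
  D is 7 units northwest of E: delta (east=-7, north=+7); D at (east=-10, north=7).
  C is 4 units northeast of D: delta (east=+4, north=+4); C at (east=-6, north=11).
  B is 8 units north of C: delta (east=+0, north=+8); B at (east=-6, north=19).
  A is 3 units northeast of B: delta (east=+3, north=+3); A at (east=-3, north=22).
Therefore A relative to F: (east=-3, north=22).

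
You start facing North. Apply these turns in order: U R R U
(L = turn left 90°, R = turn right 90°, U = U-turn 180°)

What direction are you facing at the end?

Start: North
  U (U-turn (180°)) -> South
  R (right (90° clockwise)) -> West
  R (right (90° clockwise)) -> North
  U (U-turn (180°)) -> South
Final: South

Answer: Final heading: South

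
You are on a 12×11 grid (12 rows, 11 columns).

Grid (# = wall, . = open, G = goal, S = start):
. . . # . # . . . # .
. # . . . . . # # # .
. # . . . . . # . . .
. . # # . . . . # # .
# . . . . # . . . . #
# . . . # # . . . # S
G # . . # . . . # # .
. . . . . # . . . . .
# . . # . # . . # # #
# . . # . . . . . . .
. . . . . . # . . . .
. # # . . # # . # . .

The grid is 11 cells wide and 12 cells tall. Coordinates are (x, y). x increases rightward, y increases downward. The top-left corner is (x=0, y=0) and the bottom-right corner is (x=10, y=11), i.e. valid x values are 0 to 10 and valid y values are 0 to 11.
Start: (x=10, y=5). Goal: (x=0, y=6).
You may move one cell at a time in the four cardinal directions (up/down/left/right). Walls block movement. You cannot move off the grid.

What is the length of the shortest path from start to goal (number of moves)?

Answer: Shortest path length: 17

Derivation:
BFS from (x=10, y=5) until reaching (x=0, y=6):
  Distance 0: (x=10, y=5)
  Distance 1: (x=10, y=6)
  Distance 2: (x=10, y=7)
  Distance 3: (x=9, y=7)
  Distance 4: (x=8, y=7)
  Distance 5: (x=7, y=7)
  Distance 6: (x=7, y=6), (x=6, y=7), (x=7, y=8)
  Distance 7: (x=7, y=5), (x=6, y=6), (x=6, y=8), (x=7, y=9)
  Distance 8: (x=7, y=4), (x=6, y=5), (x=8, y=5), (x=5, y=6), (x=6, y=9), (x=8, y=9), (x=7, y=10)
  Distance 9: (x=7, y=3), (x=6, y=4), (x=8, y=4), (x=5, y=9), (x=9, y=9), (x=8, y=10), (x=7, y=11)
  Distance 10: (x=6, y=3), (x=9, y=4), (x=4, y=9), (x=10, y=9), (x=5, y=10), (x=9, y=10)
  Distance 11: (x=6, y=2), (x=5, y=3), (x=4, y=8), (x=4, y=10), (x=10, y=10), (x=9, y=11)
  Distance 12: (x=6, y=1), (x=5, y=2), (x=4, y=3), (x=4, y=7), (x=3, y=10), (x=4, y=11), (x=10, y=11)
  Distance 13: (x=6, y=0), (x=5, y=1), (x=4, y=2), (x=4, y=4), (x=3, y=7), (x=2, y=10), (x=3, y=11)
  Distance 14: (x=7, y=0), (x=4, y=1), (x=3, y=2), (x=3, y=4), (x=3, y=6), (x=2, y=7), (x=2, y=9), (x=1, y=10)
  Distance 15: (x=4, y=0), (x=8, y=0), (x=3, y=1), (x=2, y=2), (x=2, y=4), (x=3, y=5), (x=2, y=6), (x=1, y=7), (x=2, y=8), (x=1, y=9), (x=0, y=10)
  Distance 16: (x=2, y=1), (x=1, y=4), (x=2, y=5), (x=0, y=7), (x=1, y=8), (x=0, y=11)
  Distance 17: (x=2, y=0), (x=1, y=3), (x=1, y=5), (x=0, y=6)  <- goal reached here
One shortest path (17 moves): (x=10, y=5) -> (x=10, y=6) -> (x=10, y=7) -> (x=9, y=7) -> (x=8, y=7) -> (x=7, y=7) -> (x=6, y=7) -> (x=6, y=8) -> (x=6, y=9) -> (x=5, y=9) -> (x=4, y=9) -> (x=4, y=8) -> (x=4, y=7) -> (x=3, y=7) -> (x=2, y=7) -> (x=1, y=7) -> (x=0, y=7) -> (x=0, y=6)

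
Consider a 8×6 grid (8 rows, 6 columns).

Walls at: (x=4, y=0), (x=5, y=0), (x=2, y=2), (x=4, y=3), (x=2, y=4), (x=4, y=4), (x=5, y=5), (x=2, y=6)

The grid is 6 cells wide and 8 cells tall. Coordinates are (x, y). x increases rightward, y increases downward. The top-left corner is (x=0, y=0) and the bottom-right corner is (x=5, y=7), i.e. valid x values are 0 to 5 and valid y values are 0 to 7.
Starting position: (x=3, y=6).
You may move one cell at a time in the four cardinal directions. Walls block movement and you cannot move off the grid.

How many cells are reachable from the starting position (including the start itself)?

BFS flood-fill from (x=3, y=6):
  Distance 0: (x=3, y=6)
  Distance 1: (x=3, y=5), (x=4, y=6), (x=3, y=7)
  Distance 2: (x=3, y=4), (x=2, y=5), (x=4, y=5), (x=5, y=6), (x=2, y=7), (x=4, y=7)
  Distance 3: (x=3, y=3), (x=1, y=5), (x=1, y=7), (x=5, y=7)
  Distance 4: (x=3, y=2), (x=2, y=3), (x=1, y=4), (x=0, y=5), (x=1, y=6), (x=0, y=7)
  Distance 5: (x=3, y=1), (x=4, y=2), (x=1, y=3), (x=0, y=4), (x=0, y=6)
  Distance 6: (x=3, y=0), (x=2, y=1), (x=4, y=1), (x=1, y=2), (x=5, y=2), (x=0, y=3)
  Distance 7: (x=2, y=0), (x=1, y=1), (x=5, y=1), (x=0, y=2), (x=5, y=3)
  Distance 8: (x=1, y=0), (x=0, y=1), (x=5, y=4)
  Distance 9: (x=0, y=0)
Total reachable: 40 (grid has 40 open cells total)

Answer: Reachable cells: 40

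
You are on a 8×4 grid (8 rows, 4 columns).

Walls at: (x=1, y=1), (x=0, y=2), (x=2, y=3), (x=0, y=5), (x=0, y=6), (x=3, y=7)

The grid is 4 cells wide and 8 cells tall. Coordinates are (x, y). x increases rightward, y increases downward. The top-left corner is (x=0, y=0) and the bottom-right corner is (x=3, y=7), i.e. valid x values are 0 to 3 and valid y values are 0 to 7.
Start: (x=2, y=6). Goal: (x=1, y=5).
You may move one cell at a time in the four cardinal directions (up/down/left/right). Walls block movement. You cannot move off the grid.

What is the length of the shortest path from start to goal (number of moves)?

Answer: Shortest path length: 2

Derivation:
BFS from (x=2, y=6) until reaching (x=1, y=5):
  Distance 0: (x=2, y=6)
  Distance 1: (x=2, y=5), (x=1, y=6), (x=3, y=6), (x=2, y=7)
  Distance 2: (x=2, y=4), (x=1, y=5), (x=3, y=5), (x=1, y=7)  <- goal reached here
One shortest path (2 moves): (x=2, y=6) -> (x=1, y=6) -> (x=1, y=5)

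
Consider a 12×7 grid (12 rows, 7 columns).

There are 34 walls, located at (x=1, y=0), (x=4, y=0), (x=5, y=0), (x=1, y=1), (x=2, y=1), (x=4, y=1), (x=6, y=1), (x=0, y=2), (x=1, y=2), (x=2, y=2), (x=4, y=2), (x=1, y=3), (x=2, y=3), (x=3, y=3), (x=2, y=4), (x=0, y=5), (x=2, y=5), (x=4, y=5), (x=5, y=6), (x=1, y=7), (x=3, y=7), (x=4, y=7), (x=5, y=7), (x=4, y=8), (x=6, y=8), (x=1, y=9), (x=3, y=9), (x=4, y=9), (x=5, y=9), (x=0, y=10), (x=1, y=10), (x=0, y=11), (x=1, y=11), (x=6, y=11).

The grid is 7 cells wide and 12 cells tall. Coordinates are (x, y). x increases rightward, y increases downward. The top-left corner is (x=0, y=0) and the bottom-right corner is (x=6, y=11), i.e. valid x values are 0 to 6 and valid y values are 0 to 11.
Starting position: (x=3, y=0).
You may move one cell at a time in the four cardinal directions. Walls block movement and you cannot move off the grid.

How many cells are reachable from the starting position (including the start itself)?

Answer: Reachable cells: 4

Derivation:
BFS flood-fill from (x=3, y=0):
  Distance 0: (x=3, y=0)
  Distance 1: (x=2, y=0), (x=3, y=1)
  Distance 2: (x=3, y=2)
Total reachable: 4 (grid has 50 open cells total)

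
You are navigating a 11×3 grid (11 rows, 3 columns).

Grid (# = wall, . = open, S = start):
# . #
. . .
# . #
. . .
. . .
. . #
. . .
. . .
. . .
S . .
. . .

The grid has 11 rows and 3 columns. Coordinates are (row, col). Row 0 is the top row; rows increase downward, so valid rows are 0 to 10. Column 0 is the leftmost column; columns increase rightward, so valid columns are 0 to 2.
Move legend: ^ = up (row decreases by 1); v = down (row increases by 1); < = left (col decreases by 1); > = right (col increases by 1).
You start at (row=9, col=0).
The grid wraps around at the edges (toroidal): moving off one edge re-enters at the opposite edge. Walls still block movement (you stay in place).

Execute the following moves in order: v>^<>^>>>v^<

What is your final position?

Start: (row=9, col=0)
  v (down): (row=9, col=0) -> (row=10, col=0)
  > (right): (row=10, col=0) -> (row=10, col=1)
  ^ (up): (row=10, col=1) -> (row=9, col=1)
  < (left): (row=9, col=1) -> (row=9, col=0)
  > (right): (row=9, col=0) -> (row=9, col=1)
  ^ (up): (row=9, col=1) -> (row=8, col=1)
  > (right): (row=8, col=1) -> (row=8, col=2)
  > (right): (row=8, col=2) -> (row=8, col=0)
  > (right): (row=8, col=0) -> (row=8, col=1)
  v (down): (row=8, col=1) -> (row=9, col=1)
  ^ (up): (row=9, col=1) -> (row=8, col=1)
  < (left): (row=8, col=1) -> (row=8, col=0)
Final: (row=8, col=0)

Answer: Final position: (row=8, col=0)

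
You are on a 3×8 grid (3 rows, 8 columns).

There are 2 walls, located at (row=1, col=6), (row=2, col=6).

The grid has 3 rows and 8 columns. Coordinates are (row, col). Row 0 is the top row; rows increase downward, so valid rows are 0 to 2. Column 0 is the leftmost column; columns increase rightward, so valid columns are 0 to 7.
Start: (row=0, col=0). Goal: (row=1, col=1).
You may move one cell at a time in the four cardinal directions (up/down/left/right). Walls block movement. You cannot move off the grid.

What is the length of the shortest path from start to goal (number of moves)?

Answer: Shortest path length: 2

Derivation:
BFS from (row=0, col=0) until reaching (row=1, col=1):
  Distance 0: (row=0, col=0)
  Distance 1: (row=0, col=1), (row=1, col=0)
  Distance 2: (row=0, col=2), (row=1, col=1), (row=2, col=0)  <- goal reached here
One shortest path (2 moves): (row=0, col=0) -> (row=0, col=1) -> (row=1, col=1)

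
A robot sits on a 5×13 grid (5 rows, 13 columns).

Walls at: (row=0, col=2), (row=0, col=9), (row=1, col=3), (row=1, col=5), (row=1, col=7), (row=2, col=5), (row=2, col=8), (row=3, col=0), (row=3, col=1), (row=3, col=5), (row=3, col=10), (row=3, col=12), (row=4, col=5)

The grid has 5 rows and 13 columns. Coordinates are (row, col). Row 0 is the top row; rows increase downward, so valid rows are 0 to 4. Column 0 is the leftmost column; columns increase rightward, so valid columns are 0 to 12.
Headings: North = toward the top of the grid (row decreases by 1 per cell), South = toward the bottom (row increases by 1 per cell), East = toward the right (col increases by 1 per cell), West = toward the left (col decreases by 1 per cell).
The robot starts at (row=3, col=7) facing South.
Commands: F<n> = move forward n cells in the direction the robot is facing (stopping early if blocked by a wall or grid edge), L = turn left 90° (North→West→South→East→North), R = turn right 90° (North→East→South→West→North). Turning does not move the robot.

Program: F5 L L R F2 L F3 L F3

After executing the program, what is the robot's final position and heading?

Answer: Final position: (row=1, col=8), facing West

Derivation:
Start: (row=3, col=7), facing South
  F5: move forward 1/5 (blocked), now at (row=4, col=7)
  L: turn left, now facing East
  L: turn left, now facing North
  R: turn right, now facing East
  F2: move forward 2, now at (row=4, col=9)
  L: turn left, now facing North
  F3: move forward 3, now at (row=1, col=9)
  L: turn left, now facing West
  F3: move forward 1/3 (blocked), now at (row=1, col=8)
Final: (row=1, col=8), facing West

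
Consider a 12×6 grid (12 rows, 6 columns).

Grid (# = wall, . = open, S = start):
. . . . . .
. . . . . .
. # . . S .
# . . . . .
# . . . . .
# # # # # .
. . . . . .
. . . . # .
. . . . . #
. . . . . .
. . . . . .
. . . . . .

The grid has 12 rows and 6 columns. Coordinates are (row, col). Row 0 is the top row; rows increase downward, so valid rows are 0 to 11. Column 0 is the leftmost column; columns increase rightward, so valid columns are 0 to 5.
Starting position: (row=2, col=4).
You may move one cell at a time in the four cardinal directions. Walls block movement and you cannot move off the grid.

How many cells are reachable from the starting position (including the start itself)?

Answer: Reachable cells: 62

Derivation:
BFS flood-fill from (row=2, col=4):
  Distance 0: (row=2, col=4)
  Distance 1: (row=1, col=4), (row=2, col=3), (row=2, col=5), (row=3, col=4)
  Distance 2: (row=0, col=4), (row=1, col=3), (row=1, col=5), (row=2, col=2), (row=3, col=3), (row=3, col=5), (row=4, col=4)
  Distance 3: (row=0, col=3), (row=0, col=5), (row=1, col=2), (row=3, col=2), (row=4, col=3), (row=4, col=5)
  Distance 4: (row=0, col=2), (row=1, col=1), (row=3, col=1), (row=4, col=2), (row=5, col=5)
  Distance 5: (row=0, col=1), (row=1, col=0), (row=4, col=1), (row=6, col=5)
  Distance 6: (row=0, col=0), (row=2, col=0), (row=6, col=4), (row=7, col=5)
  Distance 7: (row=6, col=3)
  Distance 8: (row=6, col=2), (row=7, col=3)
  Distance 9: (row=6, col=1), (row=7, col=2), (row=8, col=3)
  Distance 10: (row=6, col=0), (row=7, col=1), (row=8, col=2), (row=8, col=4), (row=9, col=3)
  Distance 11: (row=7, col=0), (row=8, col=1), (row=9, col=2), (row=9, col=4), (row=10, col=3)
  Distance 12: (row=8, col=0), (row=9, col=1), (row=9, col=5), (row=10, col=2), (row=10, col=4), (row=11, col=3)
  Distance 13: (row=9, col=0), (row=10, col=1), (row=10, col=5), (row=11, col=2), (row=11, col=4)
  Distance 14: (row=10, col=0), (row=11, col=1), (row=11, col=5)
  Distance 15: (row=11, col=0)
Total reachable: 62 (grid has 62 open cells total)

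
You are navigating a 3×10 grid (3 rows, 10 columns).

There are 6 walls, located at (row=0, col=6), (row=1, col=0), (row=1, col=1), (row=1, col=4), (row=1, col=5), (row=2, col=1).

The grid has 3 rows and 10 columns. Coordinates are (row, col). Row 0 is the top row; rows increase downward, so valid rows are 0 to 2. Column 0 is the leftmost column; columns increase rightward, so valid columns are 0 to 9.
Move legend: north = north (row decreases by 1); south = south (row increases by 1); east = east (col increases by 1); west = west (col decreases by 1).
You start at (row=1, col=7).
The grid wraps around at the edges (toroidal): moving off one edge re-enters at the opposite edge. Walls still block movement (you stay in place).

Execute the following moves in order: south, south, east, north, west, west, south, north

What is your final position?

Start: (row=1, col=7)
  south (south): (row=1, col=7) -> (row=2, col=7)
  south (south): (row=2, col=7) -> (row=0, col=7)
  east (east): (row=0, col=7) -> (row=0, col=8)
  north (north): (row=0, col=8) -> (row=2, col=8)
  west (west): (row=2, col=8) -> (row=2, col=7)
  west (west): (row=2, col=7) -> (row=2, col=6)
  south (south): blocked, stay at (row=2, col=6)
  north (north): (row=2, col=6) -> (row=1, col=6)
Final: (row=1, col=6)

Answer: Final position: (row=1, col=6)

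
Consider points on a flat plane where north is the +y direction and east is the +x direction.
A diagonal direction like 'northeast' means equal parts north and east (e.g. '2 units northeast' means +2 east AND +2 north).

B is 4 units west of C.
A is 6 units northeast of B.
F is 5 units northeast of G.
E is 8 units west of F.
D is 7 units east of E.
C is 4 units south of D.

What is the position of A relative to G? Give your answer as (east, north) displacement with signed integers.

Place G at the origin (east=0, north=0).
  F is 5 units northeast of G: delta (east=+5, north=+5); F at (east=5, north=5).
  E is 8 units west of F: delta (east=-8, north=+0); E at (east=-3, north=5).
  D is 7 units east of E: delta (east=+7, north=+0); D at (east=4, north=5).
  C is 4 units south of D: delta (east=+0, north=-4); C at (east=4, north=1).
  B is 4 units west of C: delta (east=-4, north=+0); B at (east=0, north=1).
  A is 6 units northeast of B: delta (east=+6, north=+6); A at (east=6, north=7).
Therefore A relative to G: (east=6, north=7).

Answer: A is at (east=6, north=7) relative to G.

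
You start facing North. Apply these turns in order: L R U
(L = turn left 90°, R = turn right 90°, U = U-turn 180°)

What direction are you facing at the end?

Answer: Final heading: South

Derivation:
Start: North
  L (left (90° counter-clockwise)) -> West
  R (right (90° clockwise)) -> North
  U (U-turn (180°)) -> South
Final: South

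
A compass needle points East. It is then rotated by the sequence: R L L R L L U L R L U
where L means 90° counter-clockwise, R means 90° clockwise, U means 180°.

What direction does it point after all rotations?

Answer: Final heading: South

Derivation:
Start: East
  R (right (90° clockwise)) -> South
  L (left (90° counter-clockwise)) -> East
  L (left (90° counter-clockwise)) -> North
  R (right (90° clockwise)) -> East
  L (left (90° counter-clockwise)) -> North
  L (left (90° counter-clockwise)) -> West
  U (U-turn (180°)) -> East
  L (left (90° counter-clockwise)) -> North
  R (right (90° clockwise)) -> East
  L (left (90° counter-clockwise)) -> North
  U (U-turn (180°)) -> South
Final: South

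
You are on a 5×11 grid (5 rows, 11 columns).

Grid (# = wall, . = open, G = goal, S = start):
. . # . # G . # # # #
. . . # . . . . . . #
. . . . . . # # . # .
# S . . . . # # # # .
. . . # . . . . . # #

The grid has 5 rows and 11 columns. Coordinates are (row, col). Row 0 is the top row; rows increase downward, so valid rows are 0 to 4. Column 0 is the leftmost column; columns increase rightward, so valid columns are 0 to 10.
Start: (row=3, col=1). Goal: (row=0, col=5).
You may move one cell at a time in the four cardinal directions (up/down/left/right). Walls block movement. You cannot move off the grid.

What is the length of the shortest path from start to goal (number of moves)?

BFS from (row=3, col=1) until reaching (row=0, col=5):
  Distance 0: (row=3, col=1)
  Distance 1: (row=2, col=1), (row=3, col=2), (row=4, col=1)
  Distance 2: (row=1, col=1), (row=2, col=0), (row=2, col=2), (row=3, col=3), (row=4, col=0), (row=4, col=2)
  Distance 3: (row=0, col=1), (row=1, col=0), (row=1, col=2), (row=2, col=3), (row=3, col=4)
  Distance 4: (row=0, col=0), (row=2, col=4), (row=3, col=5), (row=4, col=4)
  Distance 5: (row=1, col=4), (row=2, col=5), (row=4, col=5)
  Distance 6: (row=1, col=5), (row=4, col=6)
  Distance 7: (row=0, col=5), (row=1, col=6), (row=4, col=7)  <- goal reached here
One shortest path (7 moves): (row=3, col=1) -> (row=3, col=2) -> (row=3, col=3) -> (row=3, col=4) -> (row=3, col=5) -> (row=2, col=5) -> (row=1, col=5) -> (row=0, col=5)

Answer: Shortest path length: 7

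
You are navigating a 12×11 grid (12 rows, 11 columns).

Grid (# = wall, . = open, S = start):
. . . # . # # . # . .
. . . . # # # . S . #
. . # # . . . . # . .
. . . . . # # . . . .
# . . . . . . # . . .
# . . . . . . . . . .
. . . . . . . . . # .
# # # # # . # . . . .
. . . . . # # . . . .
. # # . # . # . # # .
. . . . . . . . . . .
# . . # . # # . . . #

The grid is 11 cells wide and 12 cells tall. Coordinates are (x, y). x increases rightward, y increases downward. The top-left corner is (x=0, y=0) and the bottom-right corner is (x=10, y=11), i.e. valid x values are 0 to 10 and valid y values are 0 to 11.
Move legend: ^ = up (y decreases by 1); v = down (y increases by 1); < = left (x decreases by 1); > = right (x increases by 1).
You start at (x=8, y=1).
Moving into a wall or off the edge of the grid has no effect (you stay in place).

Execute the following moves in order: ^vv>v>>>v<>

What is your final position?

Start: (x=8, y=1)
  ^ (up): blocked, stay at (x=8, y=1)
  v (down): blocked, stay at (x=8, y=1)
  v (down): blocked, stay at (x=8, y=1)
  > (right): (x=8, y=1) -> (x=9, y=1)
  v (down): (x=9, y=1) -> (x=9, y=2)
  > (right): (x=9, y=2) -> (x=10, y=2)
  > (right): blocked, stay at (x=10, y=2)
  > (right): blocked, stay at (x=10, y=2)
  v (down): (x=10, y=2) -> (x=10, y=3)
  < (left): (x=10, y=3) -> (x=9, y=3)
  > (right): (x=9, y=3) -> (x=10, y=3)
Final: (x=10, y=3)

Answer: Final position: (x=10, y=3)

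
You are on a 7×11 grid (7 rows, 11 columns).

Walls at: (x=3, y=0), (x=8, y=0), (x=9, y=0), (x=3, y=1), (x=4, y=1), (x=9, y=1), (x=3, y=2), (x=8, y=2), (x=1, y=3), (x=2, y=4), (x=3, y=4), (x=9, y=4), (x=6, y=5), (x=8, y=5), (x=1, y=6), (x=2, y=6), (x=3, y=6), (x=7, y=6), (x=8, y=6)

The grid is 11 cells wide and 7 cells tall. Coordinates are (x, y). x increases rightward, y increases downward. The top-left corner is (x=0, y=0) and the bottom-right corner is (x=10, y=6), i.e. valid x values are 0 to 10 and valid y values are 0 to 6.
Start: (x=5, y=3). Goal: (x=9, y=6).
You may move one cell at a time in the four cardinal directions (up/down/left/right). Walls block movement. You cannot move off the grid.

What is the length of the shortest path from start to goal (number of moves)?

Answer: Shortest path length: 9

Derivation:
BFS from (x=5, y=3) until reaching (x=9, y=6):
  Distance 0: (x=5, y=3)
  Distance 1: (x=5, y=2), (x=4, y=3), (x=6, y=3), (x=5, y=4)
  Distance 2: (x=5, y=1), (x=4, y=2), (x=6, y=2), (x=3, y=3), (x=7, y=3), (x=4, y=4), (x=6, y=4), (x=5, y=5)
  Distance 3: (x=5, y=0), (x=6, y=1), (x=7, y=2), (x=2, y=3), (x=8, y=3), (x=7, y=4), (x=4, y=5), (x=5, y=6)
  Distance 4: (x=4, y=0), (x=6, y=0), (x=7, y=1), (x=2, y=2), (x=9, y=3), (x=8, y=4), (x=3, y=5), (x=7, y=5), (x=4, y=6), (x=6, y=6)
  Distance 5: (x=7, y=0), (x=2, y=1), (x=8, y=1), (x=1, y=2), (x=9, y=2), (x=10, y=3), (x=2, y=5)
  Distance 6: (x=2, y=0), (x=1, y=1), (x=0, y=2), (x=10, y=2), (x=10, y=4), (x=1, y=5)
  Distance 7: (x=1, y=0), (x=0, y=1), (x=10, y=1), (x=0, y=3), (x=1, y=4), (x=0, y=5), (x=10, y=5)
  Distance 8: (x=0, y=0), (x=10, y=0), (x=0, y=4), (x=9, y=5), (x=0, y=6), (x=10, y=6)
  Distance 9: (x=9, y=6)  <- goal reached here
One shortest path (9 moves): (x=5, y=3) -> (x=6, y=3) -> (x=7, y=3) -> (x=8, y=3) -> (x=9, y=3) -> (x=10, y=3) -> (x=10, y=4) -> (x=10, y=5) -> (x=9, y=5) -> (x=9, y=6)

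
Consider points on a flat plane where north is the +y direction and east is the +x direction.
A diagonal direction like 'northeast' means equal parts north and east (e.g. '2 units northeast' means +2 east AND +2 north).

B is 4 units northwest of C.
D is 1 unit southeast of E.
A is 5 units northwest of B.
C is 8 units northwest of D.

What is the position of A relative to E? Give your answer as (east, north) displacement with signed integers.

Answer: A is at (east=-16, north=16) relative to E.

Derivation:
Place E at the origin (east=0, north=0).
  D is 1 unit southeast of E: delta (east=+1, north=-1); D at (east=1, north=-1).
  C is 8 units northwest of D: delta (east=-8, north=+8); C at (east=-7, north=7).
  B is 4 units northwest of C: delta (east=-4, north=+4); B at (east=-11, north=11).
  A is 5 units northwest of B: delta (east=-5, north=+5); A at (east=-16, north=16).
Therefore A relative to E: (east=-16, north=16).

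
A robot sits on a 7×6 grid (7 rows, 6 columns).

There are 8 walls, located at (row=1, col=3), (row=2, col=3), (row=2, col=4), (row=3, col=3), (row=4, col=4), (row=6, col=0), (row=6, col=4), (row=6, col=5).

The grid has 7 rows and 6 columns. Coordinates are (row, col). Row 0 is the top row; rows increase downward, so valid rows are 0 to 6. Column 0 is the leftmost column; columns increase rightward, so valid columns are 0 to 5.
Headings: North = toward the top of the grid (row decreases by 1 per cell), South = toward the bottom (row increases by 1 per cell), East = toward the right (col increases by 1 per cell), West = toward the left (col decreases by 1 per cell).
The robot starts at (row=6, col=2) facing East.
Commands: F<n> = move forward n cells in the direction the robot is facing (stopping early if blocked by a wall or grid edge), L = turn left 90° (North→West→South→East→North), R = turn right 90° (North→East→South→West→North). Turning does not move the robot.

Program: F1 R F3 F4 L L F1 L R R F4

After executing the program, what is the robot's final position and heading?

Start: (row=6, col=2), facing East
  F1: move forward 1, now at (row=6, col=3)
  R: turn right, now facing South
  F3: move forward 0/3 (blocked), now at (row=6, col=3)
  F4: move forward 0/4 (blocked), now at (row=6, col=3)
  L: turn left, now facing East
  L: turn left, now facing North
  F1: move forward 1, now at (row=5, col=3)
  L: turn left, now facing West
  R: turn right, now facing North
  R: turn right, now facing East
  F4: move forward 2/4 (blocked), now at (row=5, col=5)
Final: (row=5, col=5), facing East

Answer: Final position: (row=5, col=5), facing East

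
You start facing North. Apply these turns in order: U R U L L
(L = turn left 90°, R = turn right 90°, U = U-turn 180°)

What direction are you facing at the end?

Start: North
  U (U-turn (180°)) -> South
  R (right (90° clockwise)) -> West
  U (U-turn (180°)) -> East
  L (left (90° counter-clockwise)) -> North
  L (left (90° counter-clockwise)) -> West
Final: West

Answer: Final heading: West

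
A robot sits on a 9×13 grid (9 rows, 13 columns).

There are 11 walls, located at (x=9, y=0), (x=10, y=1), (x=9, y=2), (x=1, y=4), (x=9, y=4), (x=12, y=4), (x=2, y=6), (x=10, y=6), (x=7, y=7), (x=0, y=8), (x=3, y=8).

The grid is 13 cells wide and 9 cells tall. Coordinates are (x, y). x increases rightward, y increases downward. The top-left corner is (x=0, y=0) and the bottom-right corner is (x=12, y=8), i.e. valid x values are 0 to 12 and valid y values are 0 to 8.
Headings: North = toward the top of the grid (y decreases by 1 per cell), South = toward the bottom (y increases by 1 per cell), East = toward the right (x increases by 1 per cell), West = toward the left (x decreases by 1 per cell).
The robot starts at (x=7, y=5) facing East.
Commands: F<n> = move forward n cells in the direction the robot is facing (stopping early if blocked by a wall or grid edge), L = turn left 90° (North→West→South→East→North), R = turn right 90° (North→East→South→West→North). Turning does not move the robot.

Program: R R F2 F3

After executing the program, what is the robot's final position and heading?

Answer: Final position: (x=2, y=5), facing West

Derivation:
Start: (x=7, y=5), facing East
  R: turn right, now facing South
  R: turn right, now facing West
  F2: move forward 2, now at (x=5, y=5)
  F3: move forward 3, now at (x=2, y=5)
Final: (x=2, y=5), facing West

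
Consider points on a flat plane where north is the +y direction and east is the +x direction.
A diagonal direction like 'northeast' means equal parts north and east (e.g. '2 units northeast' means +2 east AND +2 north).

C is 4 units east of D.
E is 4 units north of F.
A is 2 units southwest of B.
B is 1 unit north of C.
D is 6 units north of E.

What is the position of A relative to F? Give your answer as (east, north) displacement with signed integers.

Place F at the origin (east=0, north=0).
  E is 4 units north of F: delta (east=+0, north=+4); E at (east=0, north=4).
  D is 6 units north of E: delta (east=+0, north=+6); D at (east=0, north=10).
  C is 4 units east of D: delta (east=+4, north=+0); C at (east=4, north=10).
  B is 1 unit north of C: delta (east=+0, north=+1); B at (east=4, north=11).
  A is 2 units southwest of B: delta (east=-2, north=-2); A at (east=2, north=9).
Therefore A relative to F: (east=2, north=9).

Answer: A is at (east=2, north=9) relative to F.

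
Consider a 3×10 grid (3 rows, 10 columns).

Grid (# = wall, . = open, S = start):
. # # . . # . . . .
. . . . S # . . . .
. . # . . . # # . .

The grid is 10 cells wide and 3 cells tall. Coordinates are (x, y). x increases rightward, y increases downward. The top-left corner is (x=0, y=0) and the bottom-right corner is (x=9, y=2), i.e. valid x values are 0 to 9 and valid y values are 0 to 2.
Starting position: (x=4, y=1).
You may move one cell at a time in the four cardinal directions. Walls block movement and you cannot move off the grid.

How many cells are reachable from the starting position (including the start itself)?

Answer: Reachable cells: 13

Derivation:
BFS flood-fill from (x=4, y=1):
  Distance 0: (x=4, y=1)
  Distance 1: (x=4, y=0), (x=3, y=1), (x=4, y=2)
  Distance 2: (x=3, y=0), (x=2, y=1), (x=3, y=2), (x=5, y=2)
  Distance 3: (x=1, y=1)
  Distance 4: (x=0, y=1), (x=1, y=2)
  Distance 5: (x=0, y=0), (x=0, y=2)
Total reachable: 13 (grid has 23 open cells total)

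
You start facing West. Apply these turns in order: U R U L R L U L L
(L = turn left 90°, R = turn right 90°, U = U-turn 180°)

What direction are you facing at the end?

Start: West
  U (U-turn (180°)) -> East
  R (right (90° clockwise)) -> South
  U (U-turn (180°)) -> North
  L (left (90° counter-clockwise)) -> West
  R (right (90° clockwise)) -> North
  L (left (90° counter-clockwise)) -> West
  U (U-turn (180°)) -> East
  L (left (90° counter-clockwise)) -> North
  L (left (90° counter-clockwise)) -> West
Final: West

Answer: Final heading: West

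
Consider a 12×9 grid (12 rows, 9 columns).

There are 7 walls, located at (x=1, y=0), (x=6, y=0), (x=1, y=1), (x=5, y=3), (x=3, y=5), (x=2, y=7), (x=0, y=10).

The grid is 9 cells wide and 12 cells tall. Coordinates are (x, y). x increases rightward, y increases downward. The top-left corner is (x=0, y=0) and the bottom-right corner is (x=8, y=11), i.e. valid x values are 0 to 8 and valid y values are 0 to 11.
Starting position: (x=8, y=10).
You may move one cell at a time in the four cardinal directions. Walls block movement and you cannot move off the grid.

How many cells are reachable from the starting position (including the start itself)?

BFS flood-fill from (x=8, y=10):
  Distance 0: (x=8, y=10)
  Distance 1: (x=8, y=9), (x=7, y=10), (x=8, y=11)
  Distance 2: (x=8, y=8), (x=7, y=9), (x=6, y=10), (x=7, y=11)
  Distance 3: (x=8, y=7), (x=7, y=8), (x=6, y=9), (x=5, y=10), (x=6, y=11)
  Distance 4: (x=8, y=6), (x=7, y=7), (x=6, y=8), (x=5, y=9), (x=4, y=10), (x=5, y=11)
  Distance 5: (x=8, y=5), (x=7, y=6), (x=6, y=7), (x=5, y=8), (x=4, y=9), (x=3, y=10), (x=4, y=11)
  Distance 6: (x=8, y=4), (x=7, y=5), (x=6, y=6), (x=5, y=7), (x=4, y=8), (x=3, y=9), (x=2, y=10), (x=3, y=11)
  Distance 7: (x=8, y=3), (x=7, y=4), (x=6, y=5), (x=5, y=6), (x=4, y=7), (x=3, y=8), (x=2, y=9), (x=1, y=10), (x=2, y=11)
  Distance 8: (x=8, y=2), (x=7, y=3), (x=6, y=4), (x=5, y=5), (x=4, y=6), (x=3, y=7), (x=2, y=8), (x=1, y=9), (x=1, y=11)
  Distance 9: (x=8, y=1), (x=7, y=2), (x=6, y=3), (x=5, y=4), (x=4, y=5), (x=3, y=6), (x=1, y=8), (x=0, y=9), (x=0, y=11)
  Distance 10: (x=8, y=0), (x=7, y=1), (x=6, y=2), (x=4, y=4), (x=2, y=6), (x=1, y=7), (x=0, y=8)
  Distance 11: (x=7, y=0), (x=6, y=1), (x=5, y=2), (x=4, y=3), (x=3, y=4), (x=2, y=5), (x=1, y=6), (x=0, y=7)
  Distance 12: (x=5, y=1), (x=4, y=2), (x=3, y=3), (x=2, y=4), (x=1, y=5), (x=0, y=6)
  Distance 13: (x=5, y=0), (x=4, y=1), (x=3, y=2), (x=2, y=3), (x=1, y=4), (x=0, y=5)
  Distance 14: (x=4, y=0), (x=3, y=1), (x=2, y=2), (x=1, y=3), (x=0, y=4)
  Distance 15: (x=3, y=0), (x=2, y=1), (x=1, y=2), (x=0, y=3)
  Distance 16: (x=2, y=0), (x=0, y=2)
  Distance 17: (x=0, y=1)
  Distance 18: (x=0, y=0)
Total reachable: 101 (grid has 101 open cells total)

Answer: Reachable cells: 101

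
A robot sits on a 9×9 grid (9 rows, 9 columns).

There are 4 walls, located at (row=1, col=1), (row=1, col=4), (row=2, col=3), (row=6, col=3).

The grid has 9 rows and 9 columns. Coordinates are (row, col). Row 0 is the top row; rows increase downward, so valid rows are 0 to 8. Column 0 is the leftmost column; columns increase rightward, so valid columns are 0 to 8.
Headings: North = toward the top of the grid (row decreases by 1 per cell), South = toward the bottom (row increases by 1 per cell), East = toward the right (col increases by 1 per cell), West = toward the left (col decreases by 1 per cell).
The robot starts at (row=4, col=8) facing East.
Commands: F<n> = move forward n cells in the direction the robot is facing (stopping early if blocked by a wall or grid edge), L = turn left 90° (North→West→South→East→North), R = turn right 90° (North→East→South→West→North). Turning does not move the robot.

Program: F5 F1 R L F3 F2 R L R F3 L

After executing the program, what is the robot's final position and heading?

Start: (row=4, col=8), facing East
  F5: move forward 0/5 (blocked), now at (row=4, col=8)
  F1: move forward 0/1 (blocked), now at (row=4, col=8)
  R: turn right, now facing South
  L: turn left, now facing East
  F3: move forward 0/3 (blocked), now at (row=4, col=8)
  F2: move forward 0/2 (blocked), now at (row=4, col=8)
  R: turn right, now facing South
  L: turn left, now facing East
  R: turn right, now facing South
  F3: move forward 3, now at (row=7, col=8)
  L: turn left, now facing East
Final: (row=7, col=8), facing East

Answer: Final position: (row=7, col=8), facing East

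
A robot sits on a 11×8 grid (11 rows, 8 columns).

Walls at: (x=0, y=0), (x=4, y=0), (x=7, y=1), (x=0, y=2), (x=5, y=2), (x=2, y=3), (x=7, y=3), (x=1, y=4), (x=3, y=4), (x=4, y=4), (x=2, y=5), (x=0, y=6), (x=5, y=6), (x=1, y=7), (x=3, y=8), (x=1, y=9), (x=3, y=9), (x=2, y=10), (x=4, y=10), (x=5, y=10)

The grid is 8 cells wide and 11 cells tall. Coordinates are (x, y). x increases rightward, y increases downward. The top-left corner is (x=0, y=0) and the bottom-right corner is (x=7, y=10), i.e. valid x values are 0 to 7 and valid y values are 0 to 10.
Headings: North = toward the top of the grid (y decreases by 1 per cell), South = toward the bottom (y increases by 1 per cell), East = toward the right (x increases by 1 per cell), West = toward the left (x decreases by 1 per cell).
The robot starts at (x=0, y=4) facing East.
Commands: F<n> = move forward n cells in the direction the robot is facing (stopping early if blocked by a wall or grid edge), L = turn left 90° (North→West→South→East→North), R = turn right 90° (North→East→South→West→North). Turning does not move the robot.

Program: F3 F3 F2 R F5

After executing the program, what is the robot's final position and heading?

Answer: Final position: (x=0, y=5), facing South

Derivation:
Start: (x=0, y=4), facing East
  F3: move forward 0/3 (blocked), now at (x=0, y=4)
  F3: move forward 0/3 (blocked), now at (x=0, y=4)
  F2: move forward 0/2 (blocked), now at (x=0, y=4)
  R: turn right, now facing South
  F5: move forward 1/5 (blocked), now at (x=0, y=5)
Final: (x=0, y=5), facing South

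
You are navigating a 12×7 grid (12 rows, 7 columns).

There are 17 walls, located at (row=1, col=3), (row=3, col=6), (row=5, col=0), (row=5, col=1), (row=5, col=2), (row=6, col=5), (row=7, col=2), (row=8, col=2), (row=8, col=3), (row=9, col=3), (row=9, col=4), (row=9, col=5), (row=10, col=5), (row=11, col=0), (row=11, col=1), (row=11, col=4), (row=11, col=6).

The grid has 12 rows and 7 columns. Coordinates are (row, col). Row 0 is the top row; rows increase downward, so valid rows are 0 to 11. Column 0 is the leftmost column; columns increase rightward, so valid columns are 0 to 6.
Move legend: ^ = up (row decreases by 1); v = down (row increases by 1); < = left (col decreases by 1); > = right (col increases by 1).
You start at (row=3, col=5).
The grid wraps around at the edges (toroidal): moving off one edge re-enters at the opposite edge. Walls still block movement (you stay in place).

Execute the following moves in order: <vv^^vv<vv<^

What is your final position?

Answer: Final position: (row=6, col=3)

Derivation:
Start: (row=3, col=5)
  < (left): (row=3, col=5) -> (row=3, col=4)
  v (down): (row=3, col=4) -> (row=4, col=4)
  v (down): (row=4, col=4) -> (row=5, col=4)
  ^ (up): (row=5, col=4) -> (row=4, col=4)
  ^ (up): (row=4, col=4) -> (row=3, col=4)
  v (down): (row=3, col=4) -> (row=4, col=4)
  v (down): (row=4, col=4) -> (row=5, col=4)
  < (left): (row=5, col=4) -> (row=5, col=3)
  v (down): (row=5, col=3) -> (row=6, col=3)
  v (down): (row=6, col=3) -> (row=7, col=3)
  < (left): blocked, stay at (row=7, col=3)
  ^ (up): (row=7, col=3) -> (row=6, col=3)
Final: (row=6, col=3)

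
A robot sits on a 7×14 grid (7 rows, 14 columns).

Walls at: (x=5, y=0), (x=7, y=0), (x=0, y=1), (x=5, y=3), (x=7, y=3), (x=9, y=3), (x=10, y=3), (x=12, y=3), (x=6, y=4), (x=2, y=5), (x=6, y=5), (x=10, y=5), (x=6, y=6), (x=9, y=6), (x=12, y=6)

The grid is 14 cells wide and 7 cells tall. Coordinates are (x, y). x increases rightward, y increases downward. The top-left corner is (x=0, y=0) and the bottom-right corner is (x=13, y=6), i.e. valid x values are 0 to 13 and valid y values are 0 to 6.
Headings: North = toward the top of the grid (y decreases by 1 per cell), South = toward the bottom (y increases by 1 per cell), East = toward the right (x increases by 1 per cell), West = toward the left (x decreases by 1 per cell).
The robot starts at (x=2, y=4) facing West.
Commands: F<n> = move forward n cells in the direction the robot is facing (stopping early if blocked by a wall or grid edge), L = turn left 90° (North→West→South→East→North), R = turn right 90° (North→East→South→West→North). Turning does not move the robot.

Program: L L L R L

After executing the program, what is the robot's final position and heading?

Answer: Final position: (x=2, y=4), facing North

Derivation:
Start: (x=2, y=4), facing West
  L: turn left, now facing South
  L: turn left, now facing East
  L: turn left, now facing North
  R: turn right, now facing East
  L: turn left, now facing North
Final: (x=2, y=4), facing North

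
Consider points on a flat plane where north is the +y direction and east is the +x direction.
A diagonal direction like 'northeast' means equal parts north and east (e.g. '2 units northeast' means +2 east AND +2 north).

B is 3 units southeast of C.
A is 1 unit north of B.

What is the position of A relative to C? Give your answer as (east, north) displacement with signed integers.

Answer: A is at (east=3, north=-2) relative to C.

Derivation:
Place C at the origin (east=0, north=0).
  B is 3 units southeast of C: delta (east=+3, north=-3); B at (east=3, north=-3).
  A is 1 unit north of B: delta (east=+0, north=+1); A at (east=3, north=-2).
Therefore A relative to C: (east=3, north=-2).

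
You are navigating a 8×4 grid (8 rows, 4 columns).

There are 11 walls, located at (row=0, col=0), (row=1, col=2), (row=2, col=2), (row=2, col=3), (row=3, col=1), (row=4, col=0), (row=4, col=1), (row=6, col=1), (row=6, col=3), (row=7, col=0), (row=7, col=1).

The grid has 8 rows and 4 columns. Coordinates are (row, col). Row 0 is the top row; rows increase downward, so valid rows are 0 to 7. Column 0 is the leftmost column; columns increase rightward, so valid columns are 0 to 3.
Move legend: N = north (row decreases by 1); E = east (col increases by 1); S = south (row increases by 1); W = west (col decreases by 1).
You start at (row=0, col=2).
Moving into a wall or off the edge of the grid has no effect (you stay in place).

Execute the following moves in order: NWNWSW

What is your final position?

Answer: Final position: (row=1, col=0)

Derivation:
Start: (row=0, col=2)
  N (north): blocked, stay at (row=0, col=2)
  W (west): (row=0, col=2) -> (row=0, col=1)
  N (north): blocked, stay at (row=0, col=1)
  W (west): blocked, stay at (row=0, col=1)
  S (south): (row=0, col=1) -> (row=1, col=1)
  W (west): (row=1, col=1) -> (row=1, col=0)
Final: (row=1, col=0)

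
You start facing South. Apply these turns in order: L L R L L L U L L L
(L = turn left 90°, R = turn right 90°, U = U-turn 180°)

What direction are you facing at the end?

Start: South
  L (left (90° counter-clockwise)) -> East
  L (left (90° counter-clockwise)) -> North
  R (right (90° clockwise)) -> East
  L (left (90° counter-clockwise)) -> North
  L (left (90° counter-clockwise)) -> West
  L (left (90° counter-clockwise)) -> South
  U (U-turn (180°)) -> North
  L (left (90° counter-clockwise)) -> West
  L (left (90° counter-clockwise)) -> South
  L (left (90° counter-clockwise)) -> East
Final: East

Answer: Final heading: East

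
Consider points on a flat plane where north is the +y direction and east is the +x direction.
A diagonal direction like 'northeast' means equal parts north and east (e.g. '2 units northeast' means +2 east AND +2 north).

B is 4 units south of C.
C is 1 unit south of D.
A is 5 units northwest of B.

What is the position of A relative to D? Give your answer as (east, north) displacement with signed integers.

Place D at the origin (east=0, north=0).
  C is 1 unit south of D: delta (east=+0, north=-1); C at (east=0, north=-1).
  B is 4 units south of C: delta (east=+0, north=-4); B at (east=0, north=-5).
  A is 5 units northwest of B: delta (east=-5, north=+5); A at (east=-5, north=0).
Therefore A relative to D: (east=-5, north=0).

Answer: A is at (east=-5, north=0) relative to D.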